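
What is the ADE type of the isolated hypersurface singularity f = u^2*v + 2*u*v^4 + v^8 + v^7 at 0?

The Hessian of f at 0 has rank 0. Corank 2; j^3 = u^2*v has shape L^2 M (L != M), so D-series; mu = 9 gives D_9.

D_{9}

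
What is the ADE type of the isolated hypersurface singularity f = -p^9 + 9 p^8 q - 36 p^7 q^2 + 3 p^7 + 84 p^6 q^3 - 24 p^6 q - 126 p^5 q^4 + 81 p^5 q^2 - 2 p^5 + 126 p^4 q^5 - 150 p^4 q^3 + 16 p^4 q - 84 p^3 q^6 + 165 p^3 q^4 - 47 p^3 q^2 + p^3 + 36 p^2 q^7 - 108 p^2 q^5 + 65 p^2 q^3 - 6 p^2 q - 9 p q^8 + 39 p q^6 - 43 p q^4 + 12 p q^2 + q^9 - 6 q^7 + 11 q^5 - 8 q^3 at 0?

The Hessian of f at 0 has rank 0. Corank 2; j^3 = (p - 2*q)^3 is a perfect cube, so E-series; the 5-jet and mu = 8 give E_8.

E_8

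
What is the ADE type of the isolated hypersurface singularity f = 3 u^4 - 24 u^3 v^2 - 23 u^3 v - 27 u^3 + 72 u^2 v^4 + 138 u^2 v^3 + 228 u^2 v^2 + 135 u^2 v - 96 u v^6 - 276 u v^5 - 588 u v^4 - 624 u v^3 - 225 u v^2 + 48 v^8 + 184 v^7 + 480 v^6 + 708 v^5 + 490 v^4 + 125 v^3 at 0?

The Hessian of f at 0 has rank 0. Corank 2; j^3 = -(3*u - 5*v)^3 is a perfect cube, so E-series; the 4-jet and mu = 7 give E_7.

E_{7}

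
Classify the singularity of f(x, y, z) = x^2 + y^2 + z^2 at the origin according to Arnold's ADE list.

The Hessian of f at 0 has rank 3. Corank 0: nondegenerate Morse point, so A_1.

A1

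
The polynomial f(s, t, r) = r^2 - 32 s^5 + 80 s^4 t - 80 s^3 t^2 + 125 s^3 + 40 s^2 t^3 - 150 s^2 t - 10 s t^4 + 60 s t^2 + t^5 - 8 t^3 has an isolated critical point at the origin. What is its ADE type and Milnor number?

The Hessian of f at 0 has rank 1. Corank 2; j^3 = (5*s - 2*t)^3 is a perfect cube, so E-series; the 5-jet and mu = 8 give E_8.

Type E_{8}, Milnor number mu = 8.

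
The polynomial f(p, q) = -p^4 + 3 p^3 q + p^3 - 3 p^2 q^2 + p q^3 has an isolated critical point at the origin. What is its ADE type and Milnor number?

Type E7, Milnor number mu = 7.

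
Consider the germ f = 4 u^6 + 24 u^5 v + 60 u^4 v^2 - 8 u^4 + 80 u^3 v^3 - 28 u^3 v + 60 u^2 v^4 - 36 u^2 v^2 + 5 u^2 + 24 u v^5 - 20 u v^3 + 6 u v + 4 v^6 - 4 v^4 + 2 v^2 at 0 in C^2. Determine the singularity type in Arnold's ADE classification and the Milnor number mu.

Type A_1, Milnor number mu = 1.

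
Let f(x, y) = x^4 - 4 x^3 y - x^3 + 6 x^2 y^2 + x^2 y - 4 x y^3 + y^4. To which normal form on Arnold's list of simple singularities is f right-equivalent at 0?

D_{5}

The Hessian of f at 0 has rank 0. Corank 2; j^3 = -x^2*(x - y) has shape L^2 M (L != M), so D-series; mu = 5 gives D_5.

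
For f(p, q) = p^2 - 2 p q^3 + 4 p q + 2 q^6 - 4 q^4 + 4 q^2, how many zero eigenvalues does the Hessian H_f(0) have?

1

Hessian at 0 has rank 1.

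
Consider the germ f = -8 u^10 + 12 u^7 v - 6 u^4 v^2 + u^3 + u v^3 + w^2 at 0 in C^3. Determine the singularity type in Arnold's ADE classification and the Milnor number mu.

Type E_7, Milnor number mu = 7.

The Hessian of f at 0 is [[0, 0, 0], [0, 0, 0], [0, 0, 2]] with rank 1, so corank 2. A Groebner basis of the Jacobian ideal J(f) in C{u,v,w} is {u^3, u*v^2, 3*u^2 + v^3, w}; counting standard monomials gives mu = 7. Corank 2; j^3 = u^3 is a perfect cube, so E-series; the 4-jet and mu = 7 give E_7.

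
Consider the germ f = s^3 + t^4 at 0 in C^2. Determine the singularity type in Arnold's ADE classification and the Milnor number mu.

Type E_6, Milnor number mu = 6.

The Hessian of f at 0 is [[0, 0], [0, 0]] with rank 0, so corank 2. A Groebner basis of the Jacobian ideal J(f) in C{s,t} is {t^3, s^2}; counting standard monomials gives mu = 6. Corank 2; j^3 = s^3 is a perfect cube, so E-series; the 4-jet and mu = 6 give E_6.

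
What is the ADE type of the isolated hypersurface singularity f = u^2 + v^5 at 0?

A_4

The Hessian of f at 0 is [[2, 0], [0, 0]] with rank 1, so corank 1. A Groebner basis of the Jacobian ideal J(f) in C{u,v} is {v^4, u}; counting standard monomials gives mu = 4. Corank 1: A-series; mu = 4 gives A_4.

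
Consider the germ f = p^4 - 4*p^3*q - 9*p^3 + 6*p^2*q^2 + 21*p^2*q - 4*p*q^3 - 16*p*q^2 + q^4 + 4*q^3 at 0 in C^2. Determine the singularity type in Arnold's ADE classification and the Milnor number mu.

Type D5, Milnor number mu = 5.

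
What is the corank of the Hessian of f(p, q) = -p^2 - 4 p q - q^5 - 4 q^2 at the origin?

1

The Hessian at 0 is [[-2, -4], [-4, -8]] of rank 1; hence corank 1.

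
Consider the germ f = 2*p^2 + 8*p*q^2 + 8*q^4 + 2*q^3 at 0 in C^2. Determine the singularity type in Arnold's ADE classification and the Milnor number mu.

Type A_2, Milnor number mu = 2.

The Hessian of f at 0 is [[4, 0], [0, 0]] with rank 1, so corank 1. A Groebner basis of the Jacobian ideal J(f) in C{p,q} is {q^2, p}; counting standard monomials gives mu = 2. Corank 1: A-series; mu = 2 gives A_2.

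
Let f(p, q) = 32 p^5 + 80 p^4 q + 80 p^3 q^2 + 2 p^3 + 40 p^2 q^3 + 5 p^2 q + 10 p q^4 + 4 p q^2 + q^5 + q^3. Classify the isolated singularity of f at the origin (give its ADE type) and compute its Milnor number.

Type D_{6}, Milnor number mu = 6.

The Hessian of f at 0 has rank 0. Corank 2; j^3 = (p + q)^2*(2*p + q) has shape L^2 M (L != M), so D-series; mu = 6 gives D_6.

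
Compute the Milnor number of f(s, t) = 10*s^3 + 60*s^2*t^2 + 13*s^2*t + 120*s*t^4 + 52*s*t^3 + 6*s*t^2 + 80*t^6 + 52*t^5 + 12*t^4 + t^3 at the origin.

The Hessian of f at 0 has rank 0. Corank 2; j^3 = (2*s + t)*(5*s^2 + 4*s*t + t^2) splits into three distinct lines over C (the quadratic factor has nonzero discriminant), so D_4.

4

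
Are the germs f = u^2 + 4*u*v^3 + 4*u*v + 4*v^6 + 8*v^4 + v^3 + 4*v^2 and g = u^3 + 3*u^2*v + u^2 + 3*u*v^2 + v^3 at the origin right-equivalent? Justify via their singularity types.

Yes.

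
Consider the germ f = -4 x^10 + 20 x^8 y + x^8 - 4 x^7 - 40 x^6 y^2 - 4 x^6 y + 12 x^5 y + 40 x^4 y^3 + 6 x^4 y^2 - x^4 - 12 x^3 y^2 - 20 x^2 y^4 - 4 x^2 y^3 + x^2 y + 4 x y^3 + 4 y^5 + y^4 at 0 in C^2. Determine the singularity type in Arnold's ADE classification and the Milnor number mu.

The Hessian of f at 0 has rank 0. Corank 2; j^3 = x^2*y has shape L^2 M (L != M), so D-series; mu = 5 gives D_5.

Type D_5, Milnor number mu = 5.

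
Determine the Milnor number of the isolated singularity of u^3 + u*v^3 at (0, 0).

7

The Hessian of f at 0 is [[0, 0], [0, 0]] with rank 0, so corank 2. A Groebner basis of the Jacobian ideal J(f) in C{u,v} is {u^3, u*v^2, 3*u^2 + v^3}; counting standard monomials gives mu = 7. Corank 2; j^3 = u^3 is a perfect cube, so E-series; the 4-jet and mu = 7 give E_7.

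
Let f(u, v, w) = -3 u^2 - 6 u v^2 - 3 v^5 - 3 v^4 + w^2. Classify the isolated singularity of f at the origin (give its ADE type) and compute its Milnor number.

The Hessian of f at 0 has rank 2. Corank 1: A-series; mu = 4 gives A_4.

Type A_{4}, Milnor number mu = 4.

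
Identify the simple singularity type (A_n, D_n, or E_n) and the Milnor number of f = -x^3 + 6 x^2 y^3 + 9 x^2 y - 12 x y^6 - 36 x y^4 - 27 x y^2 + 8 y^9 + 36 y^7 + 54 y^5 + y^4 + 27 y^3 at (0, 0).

Type E6, Milnor number mu = 6.

The Hessian of f at 0 has rank 0. Corank 2; j^3 = -(x - 3*y)^3 is a perfect cube, so E-series; the 4-jet and mu = 6 give E_6.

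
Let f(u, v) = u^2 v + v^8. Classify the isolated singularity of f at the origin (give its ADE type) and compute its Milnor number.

Type D_9, Milnor number mu = 9.

The Hessian of f at 0 has rank 0. Corank 2; j^3 = u^2*v has shape L^2 M (L != M), so D-series; mu = 9 gives D_9.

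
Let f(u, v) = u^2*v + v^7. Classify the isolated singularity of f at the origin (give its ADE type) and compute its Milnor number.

The Hessian of f at 0 is [[0, 0], [0, 0]] with rank 0, so corank 2. A Groebner basis of the Jacobian ideal J(f) in C{u,v} is {u^2/7 + v^6, u^3, u*v}; counting standard monomials gives mu = 8. Corank 2; j^3 = u^2*v has shape L^2 M (L != M), so D-series; mu = 8 gives D_8.

Type D_8, Milnor number mu = 8.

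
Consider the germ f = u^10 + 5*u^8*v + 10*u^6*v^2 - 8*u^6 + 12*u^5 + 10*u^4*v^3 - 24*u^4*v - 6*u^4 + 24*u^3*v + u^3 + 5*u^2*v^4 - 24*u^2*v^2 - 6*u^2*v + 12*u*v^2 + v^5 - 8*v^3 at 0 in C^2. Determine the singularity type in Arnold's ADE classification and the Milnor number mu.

Type E_{8}, Milnor number mu = 8.

The Hessian of f at 0 has rank 0. Corank 2; j^3 = (u - 2*v)^3 is a perfect cube, so E-series; the 5-jet and mu = 8 give E_8.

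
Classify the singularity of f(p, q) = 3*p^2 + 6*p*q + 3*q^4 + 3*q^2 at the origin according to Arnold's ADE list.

A_{3}

The Hessian of f at 0 is [[6, 6], [6, 6]] with rank 1, so corank 1. A Groebner basis of the Jacobian ideal J(f) in C{p,q} is {q^3, p + q}; counting standard monomials gives mu = 3. Corank 1: A-series; mu = 3 gives A_3.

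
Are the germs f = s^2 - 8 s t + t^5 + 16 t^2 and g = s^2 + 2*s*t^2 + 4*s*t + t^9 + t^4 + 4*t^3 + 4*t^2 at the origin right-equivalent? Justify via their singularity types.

The Hessian of f at 0 is [[2, -8], [-8, 32]] with rank 1, so corank 1. A Groebner basis of the Jacobian ideal J(f) in C{s,t} is {t^4, s - 4*t}; counting standard monomials gives mu = 4. Corank 1: A-series; mu = 4 gives A_4. The Hessian of g at 0 is [[2, 4], [4, 8]] with rank 1, so corank 1. A Groebner basis of the Jacobian ideal J(g) in C{s,t} is {s^4 + 8*s^3*t - 24*s^3 - 80*s^2*t + 80*s^2 + 192*s*t - 64*s - 128*t, s + t^2 + 2*t}; counting standard monomials gives mu = 8. Corank 1: A-series; mu = 8 gives A_8. f is A_4 but g is A_8, hence not right-equivalent.

No.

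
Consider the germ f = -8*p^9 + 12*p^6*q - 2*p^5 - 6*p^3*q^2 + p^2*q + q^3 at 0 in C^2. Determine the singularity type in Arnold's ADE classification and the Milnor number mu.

Type D_4, Milnor number mu = 4.

The Hessian of f at 0 has rank 0. Corank 2; j^3 = q*(p^2 + q^2) splits into three distinct lines over C (the quadratic factor has nonzero discriminant), so D_4.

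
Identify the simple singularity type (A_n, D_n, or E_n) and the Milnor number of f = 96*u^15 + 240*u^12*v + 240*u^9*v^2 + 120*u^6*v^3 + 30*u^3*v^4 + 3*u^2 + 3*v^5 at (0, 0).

The Hessian of f at 0 is [[6, 0], [0, 0]] with rank 1, so corank 1. A Groebner basis of the Jacobian ideal J(f) in C{u,v} is {v^4, u}; counting standard monomials gives mu = 4. Corank 1: A-series; mu = 4 gives A_4.

Type A_{4}, Milnor number mu = 4.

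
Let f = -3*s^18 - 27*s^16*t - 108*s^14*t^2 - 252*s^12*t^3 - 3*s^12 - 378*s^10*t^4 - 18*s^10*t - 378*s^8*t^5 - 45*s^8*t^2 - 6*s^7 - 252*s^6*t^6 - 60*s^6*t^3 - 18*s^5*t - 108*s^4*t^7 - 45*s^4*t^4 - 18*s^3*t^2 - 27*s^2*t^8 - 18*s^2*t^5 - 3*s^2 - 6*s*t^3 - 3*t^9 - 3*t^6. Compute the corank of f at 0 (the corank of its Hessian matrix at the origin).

Hessian at 0 has rank 1.

1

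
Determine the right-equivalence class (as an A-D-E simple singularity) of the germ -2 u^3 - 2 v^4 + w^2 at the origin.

E6

The Hessian of f at 0 has rank 1. Corank 2; j^3 = -2*u^3 is a perfect cube, so E-series; the 4-jet and mu = 6 give E_6.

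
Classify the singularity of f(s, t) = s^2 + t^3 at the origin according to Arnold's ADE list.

A2

The Hessian of f at 0 has rank 1. Corank 1: A-series; mu = 2 gives A_2.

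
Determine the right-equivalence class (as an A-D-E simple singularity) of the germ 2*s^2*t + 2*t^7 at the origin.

The Hessian of f at 0 has rank 0. Corank 2; j^3 = 2*s^2*t has shape L^2 M (L != M), so D-series; mu = 8 gives D_8.

D_{8}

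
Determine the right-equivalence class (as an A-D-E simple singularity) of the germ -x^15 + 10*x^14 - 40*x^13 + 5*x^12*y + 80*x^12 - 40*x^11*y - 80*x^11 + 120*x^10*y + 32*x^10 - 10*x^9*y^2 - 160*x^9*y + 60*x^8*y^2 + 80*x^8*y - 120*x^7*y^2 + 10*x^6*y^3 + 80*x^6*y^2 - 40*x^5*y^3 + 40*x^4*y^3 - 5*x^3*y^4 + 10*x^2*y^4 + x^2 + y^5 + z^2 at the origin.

A_{4}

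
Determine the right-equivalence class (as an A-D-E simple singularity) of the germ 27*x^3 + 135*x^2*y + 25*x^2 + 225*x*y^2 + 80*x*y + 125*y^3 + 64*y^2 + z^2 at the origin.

A_{2}

The Hessian of f at 0 has rank 2. Corank 1: A-series; mu = 2 gives A_2.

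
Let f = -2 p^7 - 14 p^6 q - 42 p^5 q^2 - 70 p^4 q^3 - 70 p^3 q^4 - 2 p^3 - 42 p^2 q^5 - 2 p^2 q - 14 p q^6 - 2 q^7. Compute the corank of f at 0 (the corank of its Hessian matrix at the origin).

The Hessian at 0 is [[0, 0], [0, 0]] of rank 0; hence corank 2.

2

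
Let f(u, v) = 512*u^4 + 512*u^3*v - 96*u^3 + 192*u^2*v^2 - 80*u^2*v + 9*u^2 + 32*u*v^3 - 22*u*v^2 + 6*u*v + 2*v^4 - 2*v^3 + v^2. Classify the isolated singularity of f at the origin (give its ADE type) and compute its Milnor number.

The Hessian of f at 0 is [[18, 6], [6, 2]] with rank 1, so corank 1. A Groebner basis of the Jacobian ideal J(f) in C{u,v} is {u^2 - 3*u - v, u*v + 9*u + 3*v, -27*u + v^2 - 9*v}; counting standard monomials gives mu = 3. Corank 1: A-series; mu = 3 gives A_3.

Type A3, Milnor number mu = 3.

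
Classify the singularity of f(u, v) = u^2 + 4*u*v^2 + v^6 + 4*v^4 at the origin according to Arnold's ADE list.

A_5

The Hessian of f at 0 has rank 1. Corank 1: A-series; mu = 5 gives A_5.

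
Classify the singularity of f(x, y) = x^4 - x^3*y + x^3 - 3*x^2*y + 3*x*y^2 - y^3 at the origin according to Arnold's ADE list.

E_7

The Hessian of f at 0 is [[0, 0], [0, 0]] with rank 0, so corank 2. A Groebner basis of the Jacobian ideal J(f) in C{x,y} is {3*x^2 - 6*x*y + y^4 + y^3 + 3*y^2, x^3 + 3*x^2 - 6*x*y + 3*y^2, x^2*y + 3*x^2 - 6*x*y + 3*y^2, 2*x^2 + x*y^2 - 4*x*y - y^3/3 + 2*y^2}; counting standard monomials gives mu = 7. Corank 2; j^3 = (x - y)^3 is a perfect cube, so E-series; the 4-jet and mu = 7 give E_7.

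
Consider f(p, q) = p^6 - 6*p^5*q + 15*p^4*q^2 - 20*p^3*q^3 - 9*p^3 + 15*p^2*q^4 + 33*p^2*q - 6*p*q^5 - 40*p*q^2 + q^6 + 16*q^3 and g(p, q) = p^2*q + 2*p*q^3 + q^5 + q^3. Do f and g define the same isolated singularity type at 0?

No.

The Hessian of f at 0 is [[0, 0], [0, 0]] with rank 0, so corank 2. A Groebner basis of the Jacobian ideal J(f) in C{p,q} is {243*p*q/2 + q^5 - 162*q^2, p*q^2 - 4*q^3/3, p^2 - 7*p*q/3 + 4*q^2/3}; counting standard monomials gives mu = 7. Corank 2; j^3 = -(p - q)*(3*p - 4*q)^2 has shape L^2 M (L != M), so D-series; mu = 7 gives D_7. The Hessian of g at 0 is [[0, 0], [0, 0]] with rank 0, so corank 2. A Groebner basis of the Jacobian ideal J(g) in C{p,q} is {q^3, p^2 + 3*q^2, p*q}; counting standard monomials gives mu = 4. Corank 2; j^3 = q*(p^2 + q^2) splits into three distinct lines over C (the quadratic factor has nonzero discriminant), so D_4. f is D_7 but g is D_4, hence not right-equivalent.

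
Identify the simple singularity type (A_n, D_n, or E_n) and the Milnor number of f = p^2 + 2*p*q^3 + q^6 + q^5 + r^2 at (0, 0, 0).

Type A4, Milnor number mu = 4.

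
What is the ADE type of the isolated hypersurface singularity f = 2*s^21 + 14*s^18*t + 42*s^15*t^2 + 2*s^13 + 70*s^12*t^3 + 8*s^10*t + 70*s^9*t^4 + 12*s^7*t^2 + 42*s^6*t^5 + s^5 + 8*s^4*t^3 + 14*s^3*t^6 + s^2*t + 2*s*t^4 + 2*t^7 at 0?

The Hessian of f at 0 has rank 0. Corank 2; j^3 = s^2*t has shape L^2 M (L != M), so D-series; mu = 8 gives D_8.

D_8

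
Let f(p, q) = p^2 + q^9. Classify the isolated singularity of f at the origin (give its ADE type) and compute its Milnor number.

Type A_{8}, Milnor number mu = 8.

The Hessian of f at 0 has rank 1. Corank 1: A-series; mu = 8 gives A_8.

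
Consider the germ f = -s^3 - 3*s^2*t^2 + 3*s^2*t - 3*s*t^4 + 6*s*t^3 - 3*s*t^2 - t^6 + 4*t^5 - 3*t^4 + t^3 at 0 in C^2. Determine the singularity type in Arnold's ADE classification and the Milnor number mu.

Type E_8, Milnor number mu = 8.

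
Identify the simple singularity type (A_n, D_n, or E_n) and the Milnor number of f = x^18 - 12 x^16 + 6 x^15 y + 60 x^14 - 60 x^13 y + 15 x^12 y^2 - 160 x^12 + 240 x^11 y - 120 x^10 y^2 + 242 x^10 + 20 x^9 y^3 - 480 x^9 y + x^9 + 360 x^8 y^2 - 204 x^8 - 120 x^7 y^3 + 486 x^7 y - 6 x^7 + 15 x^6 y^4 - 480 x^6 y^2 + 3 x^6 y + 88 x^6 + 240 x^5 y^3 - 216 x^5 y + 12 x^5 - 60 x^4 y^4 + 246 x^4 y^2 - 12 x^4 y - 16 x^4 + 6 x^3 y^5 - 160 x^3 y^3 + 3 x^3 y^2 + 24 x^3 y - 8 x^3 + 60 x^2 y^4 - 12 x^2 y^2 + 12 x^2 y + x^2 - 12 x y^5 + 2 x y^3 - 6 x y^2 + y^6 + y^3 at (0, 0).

Type A_{2}, Milnor number mu = 2.

The Hessian of f at 0 has rank 1. Corank 1: A-series; mu = 2 gives A_2.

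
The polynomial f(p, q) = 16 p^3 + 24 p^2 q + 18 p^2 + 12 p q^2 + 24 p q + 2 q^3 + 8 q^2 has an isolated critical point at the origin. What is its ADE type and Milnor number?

Type A_2, Milnor number mu = 2.

The Hessian of f at 0 is [[36, 24], [24, 16]] with rank 1, so corank 1. A Groebner basis of the Jacobian ideal J(f) in C{p,q} is {q^2, p + 2*q/3}; counting standard monomials gives mu = 2. Corank 1: A-series; mu = 2 gives A_2.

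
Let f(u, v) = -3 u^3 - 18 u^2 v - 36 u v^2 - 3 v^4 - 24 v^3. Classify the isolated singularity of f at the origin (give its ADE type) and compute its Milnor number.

Type E_{6}, Milnor number mu = 6.

The Hessian of f at 0 has rank 0. Corank 2; j^3 = -3*(u + 2*v)^3 is a perfect cube, so E-series; the 4-jet and mu = 6 give E_6.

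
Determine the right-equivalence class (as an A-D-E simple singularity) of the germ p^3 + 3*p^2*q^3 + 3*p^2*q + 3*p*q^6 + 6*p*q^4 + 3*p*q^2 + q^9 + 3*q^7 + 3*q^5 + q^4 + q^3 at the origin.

E6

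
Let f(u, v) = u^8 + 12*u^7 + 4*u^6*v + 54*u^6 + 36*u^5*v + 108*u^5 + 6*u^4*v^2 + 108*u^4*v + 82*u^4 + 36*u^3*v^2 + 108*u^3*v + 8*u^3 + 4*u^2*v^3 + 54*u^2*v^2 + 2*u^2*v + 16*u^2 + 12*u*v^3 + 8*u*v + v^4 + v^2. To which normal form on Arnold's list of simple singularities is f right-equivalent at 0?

A3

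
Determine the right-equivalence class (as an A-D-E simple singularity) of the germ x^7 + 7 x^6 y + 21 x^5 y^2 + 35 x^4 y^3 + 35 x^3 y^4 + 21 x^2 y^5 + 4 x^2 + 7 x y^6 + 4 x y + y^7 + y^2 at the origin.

The Hessian of f at 0 has rank 1. Corank 1: A-series; mu = 6 gives A_6.

A_{6}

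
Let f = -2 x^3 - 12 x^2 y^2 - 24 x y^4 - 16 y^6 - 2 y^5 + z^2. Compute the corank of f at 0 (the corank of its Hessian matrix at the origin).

2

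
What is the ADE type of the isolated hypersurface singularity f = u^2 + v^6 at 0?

A5

The Hessian of f at 0 is [[2, 0], [0, 0]] with rank 1, so corank 1. A Groebner basis of the Jacobian ideal J(f) in C{u,v} is {v^5, u}; counting standard monomials gives mu = 5. Corank 1: A-series; mu = 5 gives A_5.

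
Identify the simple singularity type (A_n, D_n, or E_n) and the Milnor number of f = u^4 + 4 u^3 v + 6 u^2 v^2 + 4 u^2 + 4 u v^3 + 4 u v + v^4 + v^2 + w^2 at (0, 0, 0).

Type A_3, Milnor number mu = 3.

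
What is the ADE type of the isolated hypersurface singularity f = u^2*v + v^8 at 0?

D_9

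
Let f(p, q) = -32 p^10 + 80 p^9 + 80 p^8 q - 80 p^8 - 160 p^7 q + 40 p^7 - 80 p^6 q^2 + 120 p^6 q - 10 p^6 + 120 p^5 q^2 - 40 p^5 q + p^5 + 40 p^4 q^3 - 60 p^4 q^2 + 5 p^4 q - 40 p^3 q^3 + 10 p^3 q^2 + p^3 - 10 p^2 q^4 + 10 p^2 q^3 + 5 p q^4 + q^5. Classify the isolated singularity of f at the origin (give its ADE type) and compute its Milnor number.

Type E8, Milnor number mu = 8.

The Hessian of f at 0 is [[0, 0], [0, 0]] with rank 0, so corank 2. A Groebner basis of the Jacobian ideal J(f) in C{p,q} is {q^5, p*q^3 + q^4/4, p^2}; counting standard monomials gives mu = 8. Corank 2; j^3 = p^3 is a perfect cube, so E-series; the 5-jet and mu = 8 give E_8.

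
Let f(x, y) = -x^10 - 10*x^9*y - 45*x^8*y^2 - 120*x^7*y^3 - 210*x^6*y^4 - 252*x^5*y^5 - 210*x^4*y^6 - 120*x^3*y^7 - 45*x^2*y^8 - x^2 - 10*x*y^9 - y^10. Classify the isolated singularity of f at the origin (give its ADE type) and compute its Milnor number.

The Hessian of f at 0 is [[-2, 0], [0, 0]] with rank 1, so corank 1. A Groebner basis of the Jacobian ideal J(f) in C{x,y} is {y^9, x}; counting standard monomials gives mu = 9. Corank 1: A-series; mu = 9 gives A_9.

Type A9, Milnor number mu = 9.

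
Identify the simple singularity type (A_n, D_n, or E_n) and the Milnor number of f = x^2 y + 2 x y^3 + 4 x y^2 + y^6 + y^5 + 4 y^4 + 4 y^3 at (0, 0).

Type D_{7}, Milnor number mu = 7.

The Hessian of f at 0 has rank 0. Corank 2; j^3 = y*(x + 2*y)^2 has shape L^2 M (L != M), so D-series; mu = 7 gives D_7.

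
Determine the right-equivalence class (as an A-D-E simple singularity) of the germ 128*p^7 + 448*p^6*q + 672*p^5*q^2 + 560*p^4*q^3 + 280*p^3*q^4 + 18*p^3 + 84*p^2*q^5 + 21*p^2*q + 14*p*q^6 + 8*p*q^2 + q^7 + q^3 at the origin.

The Hessian of f at 0 has rank 0. Corank 2; j^3 = (2*p + q)*(3*p + q)^2 has shape L^2 M (L != M), so D-series; mu = 8 gives D_8.

D_8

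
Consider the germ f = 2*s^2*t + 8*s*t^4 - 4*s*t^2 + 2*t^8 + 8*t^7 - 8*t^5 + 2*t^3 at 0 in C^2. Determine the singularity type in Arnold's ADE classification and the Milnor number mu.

The Hessian of f at 0 has rank 0. Corank 2; j^3 = 2*t*(s - t)^2 has shape L^2 M (L != M), so D-series; mu = 9 gives D_9.

Type D9, Milnor number mu = 9.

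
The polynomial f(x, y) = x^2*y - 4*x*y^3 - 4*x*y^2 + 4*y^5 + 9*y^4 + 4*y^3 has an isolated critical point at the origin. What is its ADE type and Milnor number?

The Hessian of f at 0 has rank 0. Corank 2; j^3 = y*(x - 2*y)^2 has shape L^2 M (L != M), so D-series; mu = 5 gives D_5.

Type D_5, Milnor number mu = 5.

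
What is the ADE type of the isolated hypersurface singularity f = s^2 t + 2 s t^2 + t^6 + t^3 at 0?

The Hessian of f at 0 has rank 0. Corank 2; j^3 = t*(s + t)^2 has shape L^2 M (L != M), so D-series; mu = 7 gives D_7.

D7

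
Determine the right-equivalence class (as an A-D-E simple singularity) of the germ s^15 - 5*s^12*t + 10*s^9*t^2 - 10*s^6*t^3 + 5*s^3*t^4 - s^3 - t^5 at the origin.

E_{8}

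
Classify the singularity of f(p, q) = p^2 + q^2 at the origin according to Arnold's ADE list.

The Hessian of f at 0 has rank 2. Corank 0: nondegenerate Morse point, so A_1.

A1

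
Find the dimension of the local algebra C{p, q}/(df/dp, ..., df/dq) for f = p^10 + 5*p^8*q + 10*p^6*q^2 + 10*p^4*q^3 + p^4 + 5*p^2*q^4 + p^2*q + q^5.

6

The Hessian of f at 0 is [[0, 0], [0, 0]] with rank 0, so corank 2. A Groebner basis of the Jacobian ideal J(f) in C{p,q} is {p^2/5 + q^4, p^3, p*q}; counting standard monomials gives mu = 6. Corank 2; j^3 = p^2*q has shape L^2 M (L != M), so D-series; mu = 6 gives D_6.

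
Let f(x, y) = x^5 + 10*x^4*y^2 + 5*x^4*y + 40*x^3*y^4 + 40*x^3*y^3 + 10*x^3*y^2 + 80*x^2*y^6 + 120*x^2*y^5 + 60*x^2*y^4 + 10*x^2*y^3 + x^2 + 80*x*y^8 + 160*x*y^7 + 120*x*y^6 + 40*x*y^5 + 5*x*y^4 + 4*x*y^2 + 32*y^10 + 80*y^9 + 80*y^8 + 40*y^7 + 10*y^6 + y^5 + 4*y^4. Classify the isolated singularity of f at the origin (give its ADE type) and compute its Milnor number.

Type A_4, Milnor number mu = 4.

The Hessian of f at 0 has rank 1. Corank 1: A-series; mu = 4 gives A_4.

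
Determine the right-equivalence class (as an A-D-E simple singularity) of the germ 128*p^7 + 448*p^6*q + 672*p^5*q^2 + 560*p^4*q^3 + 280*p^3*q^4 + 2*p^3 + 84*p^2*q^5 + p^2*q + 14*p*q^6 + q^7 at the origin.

The Hessian of f at 0 has rank 0. Corank 2; j^3 = p^2*(2*p + q) has shape L^2 M (L != M), so D-series; mu = 8 gives D_8.

D_8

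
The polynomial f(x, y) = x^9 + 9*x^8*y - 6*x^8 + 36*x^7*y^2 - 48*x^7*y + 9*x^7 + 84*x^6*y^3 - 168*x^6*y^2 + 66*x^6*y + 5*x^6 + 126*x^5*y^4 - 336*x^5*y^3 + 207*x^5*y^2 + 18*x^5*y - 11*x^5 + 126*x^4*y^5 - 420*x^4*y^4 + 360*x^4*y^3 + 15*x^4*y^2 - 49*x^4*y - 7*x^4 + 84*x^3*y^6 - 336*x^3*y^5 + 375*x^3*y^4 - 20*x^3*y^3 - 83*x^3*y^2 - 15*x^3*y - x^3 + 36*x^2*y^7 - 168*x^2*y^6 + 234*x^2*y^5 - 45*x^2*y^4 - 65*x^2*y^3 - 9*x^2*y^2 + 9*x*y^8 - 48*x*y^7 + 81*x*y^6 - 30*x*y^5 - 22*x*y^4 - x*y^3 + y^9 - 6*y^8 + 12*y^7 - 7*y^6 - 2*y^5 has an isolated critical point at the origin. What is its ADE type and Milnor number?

Type E_{7}, Milnor number mu = 7.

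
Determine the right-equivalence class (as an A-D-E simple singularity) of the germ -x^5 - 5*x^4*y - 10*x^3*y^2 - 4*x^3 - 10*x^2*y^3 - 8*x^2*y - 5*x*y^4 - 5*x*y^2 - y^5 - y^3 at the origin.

The Hessian of f at 0 is [[0, 0], [0, 0]] with rank 0, so corank 2. A Groebner basis of the Jacobian ideal J(f) in C{x,y} is {-32*x*y/5 + y^4 - 16*y^2/5, x*y^2 + y^3/2, x^2 + 3*x*y/2 + y^2/2}; counting standard monomials gives mu = 6. Corank 2; j^3 = -(x + y)*(2*x + y)^2 has shape L^2 M (L != M), so D-series; mu = 6 gives D_6.

D6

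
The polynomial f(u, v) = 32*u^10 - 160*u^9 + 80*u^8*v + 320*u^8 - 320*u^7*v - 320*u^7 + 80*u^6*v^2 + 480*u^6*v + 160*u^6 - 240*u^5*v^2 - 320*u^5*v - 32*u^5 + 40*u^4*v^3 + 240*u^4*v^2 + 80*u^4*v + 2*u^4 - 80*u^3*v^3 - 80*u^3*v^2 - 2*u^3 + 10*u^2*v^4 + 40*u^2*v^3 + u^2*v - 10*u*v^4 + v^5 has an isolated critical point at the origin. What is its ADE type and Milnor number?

The Hessian of f at 0 has rank 0. Corank 2; j^3 = -u^2*(2*u - v) has shape L^2 M (L != M), so D-series; mu = 6 gives D_6.

Type D_6, Milnor number mu = 6.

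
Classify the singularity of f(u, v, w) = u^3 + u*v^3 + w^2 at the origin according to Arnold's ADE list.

E7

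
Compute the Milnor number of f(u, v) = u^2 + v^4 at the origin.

3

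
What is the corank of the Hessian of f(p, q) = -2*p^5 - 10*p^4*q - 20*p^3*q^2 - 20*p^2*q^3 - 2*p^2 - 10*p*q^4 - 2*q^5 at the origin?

The Hessian at 0 is [[-4, 0], [0, 0]] of rank 1; hence corank 1.

1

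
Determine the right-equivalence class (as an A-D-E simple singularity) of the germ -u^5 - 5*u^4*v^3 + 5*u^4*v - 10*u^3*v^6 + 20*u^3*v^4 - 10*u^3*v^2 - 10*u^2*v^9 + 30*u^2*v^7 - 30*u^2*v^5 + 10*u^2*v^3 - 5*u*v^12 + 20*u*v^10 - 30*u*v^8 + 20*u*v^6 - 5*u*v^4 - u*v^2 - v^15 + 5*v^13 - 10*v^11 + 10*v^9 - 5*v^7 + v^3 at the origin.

D_{6}

The Hessian of f at 0 is [[0, 0], [0, 0]] with rank 0, so corank 2. A Groebner basis of the Jacobian ideal J(f) in C{u,v} is {u^4 + v^2/5, v^3, u*v - v^2}; counting standard monomials gives mu = 6. Corank 2; j^3 = -v^2*(u - v) has shape L^2 M (L != M), so D-series; mu = 6 gives D_6.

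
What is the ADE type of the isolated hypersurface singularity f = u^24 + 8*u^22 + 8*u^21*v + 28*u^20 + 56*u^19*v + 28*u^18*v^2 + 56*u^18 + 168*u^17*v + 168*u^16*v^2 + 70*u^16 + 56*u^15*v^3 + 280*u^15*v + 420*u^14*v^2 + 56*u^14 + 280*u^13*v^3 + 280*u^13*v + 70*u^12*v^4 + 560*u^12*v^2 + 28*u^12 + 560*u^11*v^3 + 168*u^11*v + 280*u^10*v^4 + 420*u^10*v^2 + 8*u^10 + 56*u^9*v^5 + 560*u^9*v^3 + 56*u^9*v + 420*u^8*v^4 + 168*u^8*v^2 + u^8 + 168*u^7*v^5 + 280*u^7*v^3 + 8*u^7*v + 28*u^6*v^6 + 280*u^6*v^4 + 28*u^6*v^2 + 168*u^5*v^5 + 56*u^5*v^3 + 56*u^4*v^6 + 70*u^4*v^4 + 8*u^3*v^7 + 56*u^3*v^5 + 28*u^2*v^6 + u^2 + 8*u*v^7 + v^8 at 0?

A7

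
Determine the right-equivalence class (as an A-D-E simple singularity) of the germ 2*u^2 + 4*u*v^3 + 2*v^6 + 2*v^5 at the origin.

A_{4}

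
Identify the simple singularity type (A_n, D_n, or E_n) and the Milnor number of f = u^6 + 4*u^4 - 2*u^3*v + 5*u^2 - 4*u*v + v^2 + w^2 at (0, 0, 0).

Type A_1, Milnor number mu = 1.

The Hessian of f at 0 is [[10, -4, 0], [-4, 2, 0], [0, 0, 2]] with rank 3, so corank 0. A Groebner basis of the Jacobian ideal J(f) in C{u,v,w} is {u, v, w}; counting standard monomials gives mu = 1. Corank 0: nondegenerate Morse point, so A_1.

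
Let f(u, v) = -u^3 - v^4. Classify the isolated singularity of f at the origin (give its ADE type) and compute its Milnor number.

The Hessian of f at 0 has rank 0. Corank 2; j^3 = -u^3 is a perfect cube, so E-series; the 4-jet and mu = 6 give E_6.

Type E_6, Milnor number mu = 6.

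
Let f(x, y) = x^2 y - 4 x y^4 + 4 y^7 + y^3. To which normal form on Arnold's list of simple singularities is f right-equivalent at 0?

D_{4}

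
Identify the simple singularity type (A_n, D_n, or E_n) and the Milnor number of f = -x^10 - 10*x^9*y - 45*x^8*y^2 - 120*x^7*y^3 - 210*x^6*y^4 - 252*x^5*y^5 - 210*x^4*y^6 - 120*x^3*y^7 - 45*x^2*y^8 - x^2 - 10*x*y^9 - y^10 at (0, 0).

Type A_9, Milnor number mu = 9.

The Hessian of f at 0 has rank 1. Corank 1: A-series; mu = 9 gives A_9.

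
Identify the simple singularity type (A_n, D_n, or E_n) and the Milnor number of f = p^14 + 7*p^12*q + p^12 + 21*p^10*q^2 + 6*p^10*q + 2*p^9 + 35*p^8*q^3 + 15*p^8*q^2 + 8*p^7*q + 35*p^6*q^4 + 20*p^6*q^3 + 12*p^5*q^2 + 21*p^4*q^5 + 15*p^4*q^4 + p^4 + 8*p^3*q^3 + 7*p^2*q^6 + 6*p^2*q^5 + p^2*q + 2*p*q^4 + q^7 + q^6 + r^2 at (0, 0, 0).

Type D_7, Milnor number mu = 7.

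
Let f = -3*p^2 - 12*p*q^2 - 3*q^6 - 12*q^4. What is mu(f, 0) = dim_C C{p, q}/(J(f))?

5

The Hessian of f at 0 is [[-6, 0], [0, 0]] with rank 1, so corank 1. A Groebner basis of the Jacobian ideal J(f) in C{p,q} is {p^3, p^2*q, p/2 + q^2}; counting standard monomials gives mu = 5. Corank 1: A-series; mu = 5 gives A_5.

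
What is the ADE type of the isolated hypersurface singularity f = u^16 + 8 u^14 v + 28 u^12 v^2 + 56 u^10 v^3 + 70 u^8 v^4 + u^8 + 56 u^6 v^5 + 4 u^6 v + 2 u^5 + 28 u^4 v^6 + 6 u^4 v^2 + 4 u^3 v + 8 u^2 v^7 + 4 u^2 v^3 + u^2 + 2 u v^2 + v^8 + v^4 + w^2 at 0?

The Hessian of f at 0 has rank 2. Corank 1: A-series; mu = 7 gives A_7.

A7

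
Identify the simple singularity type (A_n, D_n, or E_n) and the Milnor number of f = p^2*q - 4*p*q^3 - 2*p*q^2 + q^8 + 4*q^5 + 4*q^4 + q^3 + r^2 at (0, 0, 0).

Type D_9, Milnor number mu = 9.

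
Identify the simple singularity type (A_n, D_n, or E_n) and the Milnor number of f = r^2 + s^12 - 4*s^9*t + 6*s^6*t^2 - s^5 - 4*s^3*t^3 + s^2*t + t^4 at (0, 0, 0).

Type D5, Milnor number mu = 5.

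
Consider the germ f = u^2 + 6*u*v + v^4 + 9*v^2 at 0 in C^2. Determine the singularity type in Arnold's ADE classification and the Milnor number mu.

The Hessian of f at 0 has rank 1. Corank 1: A-series; mu = 3 gives A_3.

Type A_3, Milnor number mu = 3.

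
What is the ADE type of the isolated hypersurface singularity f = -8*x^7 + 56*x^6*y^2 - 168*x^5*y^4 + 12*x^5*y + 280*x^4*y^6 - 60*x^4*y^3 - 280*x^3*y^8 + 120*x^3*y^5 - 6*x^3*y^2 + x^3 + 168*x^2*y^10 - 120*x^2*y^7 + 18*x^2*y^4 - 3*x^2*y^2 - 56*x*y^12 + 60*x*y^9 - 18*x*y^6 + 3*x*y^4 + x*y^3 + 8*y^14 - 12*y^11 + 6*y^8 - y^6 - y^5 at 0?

E_7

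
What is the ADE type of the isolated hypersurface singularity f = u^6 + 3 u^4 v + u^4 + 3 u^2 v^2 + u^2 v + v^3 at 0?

D4

The Hessian of f at 0 is [[0, 0], [0, 0]] with rank 0, so corank 2. A Groebner basis of the Jacobian ideal J(f) in C{u,v} is {v^3, u^2 + 3*v^2, u*v}; counting standard monomials gives mu = 4. Corank 2; j^3 = v*(u^2 + v^2) splits into three distinct lines over C (the quadratic factor has nonzero discriminant), so D_4.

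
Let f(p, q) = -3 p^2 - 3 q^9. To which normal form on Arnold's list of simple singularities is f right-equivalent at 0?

A8

The Hessian of f at 0 is [[-6, 0], [0, 0]] with rank 1, so corank 1. A Groebner basis of the Jacobian ideal J(f) in C{p,q} is {q^8, p}; counting standard monomials gives mu = 8. Corank 1: A-series; mu = 8 gives A_8.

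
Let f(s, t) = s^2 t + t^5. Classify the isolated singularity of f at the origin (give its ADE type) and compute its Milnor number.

The Hessian of f at 0 has rank 0. Corank 2; j^3 = s^2*t has shape L^2 M (L != M), so D-series; mu = 6 gives D_6.

Type D6, Milnor number mu = 6.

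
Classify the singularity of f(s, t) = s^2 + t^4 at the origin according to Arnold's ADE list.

The Hessian of f at 0 is [[2, 0], [0, 0]] with rank 1, so corank 1. A Groebner basis of the Jacobian ideal J(f) in C{s,t} is {t^3, s}; counting standard monomials gives mu = 3. Corank 1: A-series; mu = 3 gives A_3.

A3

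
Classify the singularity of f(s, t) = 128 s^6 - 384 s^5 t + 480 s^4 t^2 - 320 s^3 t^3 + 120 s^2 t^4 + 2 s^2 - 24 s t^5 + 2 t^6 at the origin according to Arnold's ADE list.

The Hessian of f at 0 is [[4, 0], [0, 0]] with rank 1, so corank 1. A Groebner basis of the Jacobian ideal J(f) in C{s,t} is {t^5, s}; counting standard monomials gives mu = 5. Corank 1: A-series; mu = 5 gives A_5.

A_{5}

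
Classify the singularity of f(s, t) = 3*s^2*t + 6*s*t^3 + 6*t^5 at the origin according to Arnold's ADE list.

The Hessian of f at 0 is [[0, 0], [0, 0]] with rank 0, so corank 2. A Groebner basis of the Jacobian ideal J(f) in C{s,t} is {s^3, s^2*t, -s^2/4 + s*t^2, s*t + t^3}; counting standard monomials gives mu = 6. Corank 2; j^3 = 3*s^2*t has shape L^2 M (L != M), so D-series; mu = 6 gives D_6.

D6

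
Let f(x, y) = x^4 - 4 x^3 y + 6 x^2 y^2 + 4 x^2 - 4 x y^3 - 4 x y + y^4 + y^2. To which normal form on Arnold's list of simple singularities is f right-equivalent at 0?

A_{3}

The Hessian of f at 0 has rank 1. Corank 1: A-series; mu = 3 gives A_3.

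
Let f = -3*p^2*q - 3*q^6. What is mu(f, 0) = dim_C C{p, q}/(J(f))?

The Hessian of f at 0 is [[0, 0], [0, 0]] with rank 0, so corank 2. A Groebner basis of the Jacobian ideal J(f) in C{p,q} is {p^2/6 + q^5, p^3, p*q}; counting standard monomials gives mu = 7. Corank 2; j^3 = -3*p^2*q has shape L^2 M (L != M), so D-series; mu = 7 gives D_7.

7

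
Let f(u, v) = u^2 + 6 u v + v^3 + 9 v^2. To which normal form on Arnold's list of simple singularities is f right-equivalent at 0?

A2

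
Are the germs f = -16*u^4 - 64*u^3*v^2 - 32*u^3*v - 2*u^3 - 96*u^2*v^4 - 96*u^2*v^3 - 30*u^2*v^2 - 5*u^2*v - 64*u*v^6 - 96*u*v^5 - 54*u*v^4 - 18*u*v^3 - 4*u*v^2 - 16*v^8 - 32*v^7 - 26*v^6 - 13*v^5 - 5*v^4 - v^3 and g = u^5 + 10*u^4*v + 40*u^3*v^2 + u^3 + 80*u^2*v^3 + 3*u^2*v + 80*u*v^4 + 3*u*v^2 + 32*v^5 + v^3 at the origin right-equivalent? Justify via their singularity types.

No.

The Hessian of f at 0 is [[0, 0], [0, 0]] with rank 0, so corank 2. A Groebner basis of the Jacobian ideal J(f) in C{u,v} is {u*v^2 + u*v/7 + v^2/7, -u*v/7 + v^3 - v^2/7, u^2 + 10*u*v/7 + 3*v^2/7}; counting standard monomials gives mu = 5. Corank 2; j^3 = -(u + v)^2*(2*u + v) has shape L^2 M (L != M), so D-series; mu = 5 gives D_5. The Hessian of g at 0 is [[0, 0], [0, 0]] with rank 0, so corank 2. A Groebner basis of the Jacobian ideal J(g) in C{u,v} is {v^5, u*v^3 + 5*v^4/4, u^2 + 2*u*v + v^2}; counting standard monomials gives mu = 8. Corank 2; j^3 = (u + v)^3 is a perfect cube, so E-series; the 5-jet and mu = 8 give E_8. f is D_5 but g is E_8, hence not right-equivalent.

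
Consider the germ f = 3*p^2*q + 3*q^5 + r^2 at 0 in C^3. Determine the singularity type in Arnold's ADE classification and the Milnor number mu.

The Hessian of f at 0 has rank 1. Corank 2; j^3 = 3*p^2*q has shape L^2 M (L != M), so D-series; mu = 6 gives D_6.

Type D_6, Milnor number mu = 6.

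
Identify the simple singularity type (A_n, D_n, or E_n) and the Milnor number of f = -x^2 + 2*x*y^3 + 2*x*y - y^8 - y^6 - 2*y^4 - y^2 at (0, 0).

The Hessian of f at 0 is [[-2, 2], [2, -2]] with rank 1, so corank 1. A Groebner basis of the Jacobian ideal J(f) in C{x,y} is {x^3 - 3*x*y^2 + 2*x - 2*y, x^2*y - 2*x*y^2 + x - y, -x + y^3 + y}; counting standard monomials gives mu = 7. Corank 1: A-series; mu = 7 gives A_7.

Type A_7, Milnor number mu = 7.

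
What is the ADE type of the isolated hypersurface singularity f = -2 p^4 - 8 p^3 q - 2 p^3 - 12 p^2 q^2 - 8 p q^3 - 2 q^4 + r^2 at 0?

E_6

The Hessian of f at 0 is [[0, 0, 0], [0, 0, 0], [0, 0, 2]] with rank 1, so corank 2. A Groebner basis of the Jacobian ideal J(f) in C{p,q,r} is {q^4, p*q^2 + q^3/3, p^2, r}; counting standard monomials gives mu = 6. Corank 2; j^3 = -2*p^3 is a perfect cube, so E-series; the 4-jet and mu = 6 give E_6.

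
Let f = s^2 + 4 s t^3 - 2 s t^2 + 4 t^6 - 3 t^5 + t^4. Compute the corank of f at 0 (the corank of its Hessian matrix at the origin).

1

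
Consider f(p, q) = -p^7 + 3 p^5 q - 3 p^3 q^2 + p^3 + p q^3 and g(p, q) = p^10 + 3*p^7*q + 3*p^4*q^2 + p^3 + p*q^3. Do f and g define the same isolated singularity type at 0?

Yes.

The Hessian of f at 0 is [[0, 0], [0, 0]] with rank 0, so corank 2. A Groebner basis of the Jacobian ideal J(f) in C{p,q} is {p^3, p*q^2, 3*p^2 + q^3}; counting standard monomials gives mu = 7. Corank 2; j^3 = p^3 is a perfect cube, so E-series; the 4-jet and mu = 7 give E_7. The Hessian of g at 0 is [[0, 0], [0, 0]] with rank 0, so corank 2. A Groebner basis of the Jacobian ideal J(g) in C{p,q} is {p^3, p*q^2, 3*p^2 + q^3}; counting standard monomials gives mu = 7. Corank 2; j^3 = p^3 is a perfect cube, so E-series; the 4-jet and mu = 7 give E_7. Both have type E_7, hence right-equivalent.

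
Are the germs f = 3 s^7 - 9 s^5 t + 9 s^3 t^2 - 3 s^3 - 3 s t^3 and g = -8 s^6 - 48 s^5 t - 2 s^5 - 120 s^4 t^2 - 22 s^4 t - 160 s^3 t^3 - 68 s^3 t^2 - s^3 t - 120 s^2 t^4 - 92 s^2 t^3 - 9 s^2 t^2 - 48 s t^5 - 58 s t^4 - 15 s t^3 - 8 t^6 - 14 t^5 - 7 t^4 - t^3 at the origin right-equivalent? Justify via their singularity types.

Yes.

The Hessian of f at 0 has rank 0. Corank 2; j^3 = -3*s^3 is a perfect cube, so E-series; the 4-jet and mu = 7 give E_7. The Hessian of g at 0 has rank 0. Corank 2; j^3 = -t^3 is a perfect cube, so E-series; the 4-jet and mu = 7 give E_7. Both have type E_7, hence right-equivalent.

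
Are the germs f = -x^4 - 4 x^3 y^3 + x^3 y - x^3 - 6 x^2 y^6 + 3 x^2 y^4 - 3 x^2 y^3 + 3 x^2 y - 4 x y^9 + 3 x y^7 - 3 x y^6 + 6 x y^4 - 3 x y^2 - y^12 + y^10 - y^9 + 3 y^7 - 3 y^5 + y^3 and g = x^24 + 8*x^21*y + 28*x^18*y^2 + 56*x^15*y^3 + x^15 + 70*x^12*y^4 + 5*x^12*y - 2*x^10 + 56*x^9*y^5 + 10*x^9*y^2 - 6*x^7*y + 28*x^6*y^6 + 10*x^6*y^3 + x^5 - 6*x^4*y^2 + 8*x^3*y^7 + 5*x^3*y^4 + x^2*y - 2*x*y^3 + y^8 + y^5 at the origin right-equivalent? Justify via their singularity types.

The Hessian of f at 0 has rank 0. Corank 2; j^3 = -(x - y)^3 is a perfect cube, so E-series; the 4-jet and mu = 7 give E_7. The Hessian of g at 0 has rank 0. Corank 2; j^3 = x^2*y has shape L^2 M (L != M), so D-series; mu = 9 gives D_9. f is E_7 but g is D_9, hence not right-equivalent.

No.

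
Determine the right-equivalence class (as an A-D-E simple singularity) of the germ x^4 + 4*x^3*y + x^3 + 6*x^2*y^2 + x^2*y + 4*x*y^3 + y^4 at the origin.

D5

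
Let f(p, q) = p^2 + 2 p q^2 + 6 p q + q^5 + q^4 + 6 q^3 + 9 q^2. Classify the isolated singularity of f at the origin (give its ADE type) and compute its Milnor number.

Type A_4, Milnor number mu = 4.

The Hessian of f at 0 has rank 1. Corank 1: A-series; mu = 4 gives A_4.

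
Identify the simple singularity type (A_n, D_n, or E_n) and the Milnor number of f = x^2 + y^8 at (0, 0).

The Hessian of f at 0 is [[2, 0], [0, 0]] with rank 1, so corank 1. A Groebner basis of the Jacobian ideal J(f) in C{x,y} is {y^7, x}; counting standard monomials gives mu = 7. Corank 1: A-series; mu = 7 gives A_7.

Type A7, Milnor number mu = 7.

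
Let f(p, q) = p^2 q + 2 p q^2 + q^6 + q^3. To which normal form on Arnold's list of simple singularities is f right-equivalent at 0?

D_{7}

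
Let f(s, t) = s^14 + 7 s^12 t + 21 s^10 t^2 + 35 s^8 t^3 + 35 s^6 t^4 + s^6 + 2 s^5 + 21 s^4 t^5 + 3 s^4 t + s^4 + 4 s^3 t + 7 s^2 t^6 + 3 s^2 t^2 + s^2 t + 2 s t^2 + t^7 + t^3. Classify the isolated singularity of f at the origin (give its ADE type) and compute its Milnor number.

Type D_{8}, Milnor number mu = 8.

The Hessian of f at 0 has rank 0. Corank 2; j^3 = t*(s + t)^2 has shape L^2 M (L != M), so D-series; mu = 8 gives D_8.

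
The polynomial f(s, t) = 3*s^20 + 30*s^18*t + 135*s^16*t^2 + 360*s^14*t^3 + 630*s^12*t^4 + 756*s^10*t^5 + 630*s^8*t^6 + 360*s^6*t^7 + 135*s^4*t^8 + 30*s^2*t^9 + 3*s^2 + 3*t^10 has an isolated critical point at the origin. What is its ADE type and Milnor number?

The Hessian of f at 0 is [[6, 0], [0, 0]] with rank 1, so corank 1. A Groebner basis of the Jacobian ideal J(f) in C{s,t} is {t^9, s}; counting standard monomials gives mu = 9. Corank 1: A-series; mu = 9 gives A_9.

Type A9, Milnor number mu = 9.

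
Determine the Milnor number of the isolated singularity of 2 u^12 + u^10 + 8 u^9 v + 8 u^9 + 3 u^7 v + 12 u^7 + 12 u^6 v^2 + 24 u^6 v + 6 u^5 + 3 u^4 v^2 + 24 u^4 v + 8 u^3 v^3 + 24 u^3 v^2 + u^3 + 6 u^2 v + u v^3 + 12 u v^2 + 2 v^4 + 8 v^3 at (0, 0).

The Hessian of f at 0 has rank 0. Corank 2; j^3 = (u + 2*v)^3 is a perfect cube, so E-series; the 4-jet and mu = 7 give E_7.

7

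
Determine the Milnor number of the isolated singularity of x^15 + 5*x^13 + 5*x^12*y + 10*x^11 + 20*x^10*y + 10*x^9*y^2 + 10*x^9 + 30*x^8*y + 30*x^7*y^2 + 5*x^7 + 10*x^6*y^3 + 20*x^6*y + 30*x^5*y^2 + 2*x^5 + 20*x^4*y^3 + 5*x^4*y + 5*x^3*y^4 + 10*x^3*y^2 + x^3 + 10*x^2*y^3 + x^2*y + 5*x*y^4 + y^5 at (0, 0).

The Hessian of f at 0 is [[0, 0], [0, 0]] with rank 0, so corank 2. A Groebner basis of the Jacobian ideal J(f) in C{x,y} is {-x*y/5 + y^4, x*y^2, x^2 + x*y}; counting standard monomials gives mu = 6. Corank 2; j^3 = x^2*(x + y) has shape L^2 M (L != M), so D-series; mu = 6 gives D_6.

6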